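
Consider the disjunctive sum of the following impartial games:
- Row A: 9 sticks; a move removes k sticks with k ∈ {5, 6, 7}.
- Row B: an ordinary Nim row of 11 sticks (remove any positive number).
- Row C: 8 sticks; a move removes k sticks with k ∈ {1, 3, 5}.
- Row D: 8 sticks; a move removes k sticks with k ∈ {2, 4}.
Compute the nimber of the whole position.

Build the Grundy sequence for row A with g(k) = mex{g(k−s) : s ∈ {5, 6, 7}, s ≤ k}:
g(0) = mex{} = 0
g(1) = mex{} = 0
g(2) = mex{} = 0
g(3) = mex{} = 0
g(4) = mex{} = 0
g(5) = mex{0} = 1
g(6) = mex{0} = 1
g(7) = mex{0} = 1
g(8) = mex{0} = 1
g(9) = mex{0} = 1
So g(9) = 1.
Row B is a plain Nim row of size 11, so its Grundy value is 11.
Grundy values for row C (subtraction set {1, 3, 5}):
k:     0  1  2  3  4  5  6  7  8
g(k):  0  1  0  1  0  1  0  1  0
So g(8) = 0.
Build the Grundy sequence for row D with g(k) = mex{g(k−s) : s ∈ {2, 4}, s ≤ k}:
g(0) = mex{} = 0
g(1) = mex{} = 0
g(2) = mex{0} = 1
g(3) = mex{0} = 1
g(4) = mex{0,1} = 2
g(5) = mex{0,1} = 2
g(6) = mex{1,2} = 0
g(7) = mex{1,2} = 0
g(8) = mex{0,2} = 1
So g(8) = 1.
By the Sprague-Grundy theorem, the Grundy value of a sum of independent games is the XOR of the component values.
Combined value = 1 ⊕ 11 ⊕ 0 ⊕ 1 = 11.

11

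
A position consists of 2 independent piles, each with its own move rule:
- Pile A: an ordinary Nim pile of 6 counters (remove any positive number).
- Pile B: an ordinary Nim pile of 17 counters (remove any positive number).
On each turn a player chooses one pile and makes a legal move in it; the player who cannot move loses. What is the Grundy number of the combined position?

23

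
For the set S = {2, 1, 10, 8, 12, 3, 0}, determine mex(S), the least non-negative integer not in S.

4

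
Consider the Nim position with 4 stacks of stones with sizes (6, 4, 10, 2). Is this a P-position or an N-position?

N-position

Compute the nim-sum pairwise:
6 XOR 4 = 2
2 XOR 10 = 8
8 XOR 2 = 10
The nim-sum is 10 ≠ 0, so this is an N-position: the player to move can win.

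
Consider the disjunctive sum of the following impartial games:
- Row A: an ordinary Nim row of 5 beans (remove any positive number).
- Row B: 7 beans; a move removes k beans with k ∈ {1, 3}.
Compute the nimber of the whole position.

Row A is a plain Nim row of size 5, so its Grundy value is 5.
Grundy values for row B (subtraction set {1, 3}):
g(0) = mex{} = 0
g(1) = mex{0} = 1
g(2) = mex{1} = 0
g(3) = mex{0} = 1
g(4) = mex{1} = 0
g(5) = mex{0} = 1
g(6) = mex{1} = 0
g(7) = mex{0} = 1
So g(7) = 1.
By the Sprague-Grundy theorem, the Grundy value of a sum of independent games is the XOR of the component values.
Combined value = 5 ⊕ 1 = 4.

4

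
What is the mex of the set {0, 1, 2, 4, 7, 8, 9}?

The values 0, 1, 2 are all present; 3 is the first non-negative integer missing from the set.

3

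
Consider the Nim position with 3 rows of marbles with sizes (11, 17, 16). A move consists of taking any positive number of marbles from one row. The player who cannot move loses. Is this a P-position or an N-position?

N-position

Compute the nim-sum pairwise:
11 ^ 17 = 26
26 ^ 16 = 10
The nim-sum is 10 ≠ 0, so this is an N-position: the player to move can win.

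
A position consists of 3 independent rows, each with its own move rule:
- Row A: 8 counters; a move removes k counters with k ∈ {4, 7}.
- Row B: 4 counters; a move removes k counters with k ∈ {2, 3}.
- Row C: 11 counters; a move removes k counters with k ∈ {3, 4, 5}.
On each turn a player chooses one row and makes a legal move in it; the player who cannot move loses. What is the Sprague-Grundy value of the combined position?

For row A, compute g(0), g(1), … with moves {4, 7}:
k:     0  1  2  3  4  5  6  7  8
g(k):  0  0  0  0  1  1  1  1  2
So g(8) = 2.
Build the Grundy sequence for row B with g(k) = mex{g(k−s) : s ∈ {2, 3}, s ≤ k}:
k:     0  1  2  3  4
g(k):  0  0  1  1  2
So g(4) = 2.
For row C, compute g(0), g(1), … with moves {3, 4, 5}:
k:     0  1  2  3  4  5  6  7  8  9 10 11
g(k):  0  0  0  1  1  1  2  2  0  0  0  1
So g(11) = 1.
By the Sprague-Grundy theorem, the Grundy value of a sum of independent games is the XOR of the component values.
Combined value = 2 ⊕ 2 ⊕ 1 = 1.

1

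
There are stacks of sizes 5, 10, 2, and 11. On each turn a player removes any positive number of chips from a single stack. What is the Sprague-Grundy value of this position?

In binary:
  0101  (5)
  1010  (10)
  0010  (2)
  1011  (11)
  ----
  0110  (6)

6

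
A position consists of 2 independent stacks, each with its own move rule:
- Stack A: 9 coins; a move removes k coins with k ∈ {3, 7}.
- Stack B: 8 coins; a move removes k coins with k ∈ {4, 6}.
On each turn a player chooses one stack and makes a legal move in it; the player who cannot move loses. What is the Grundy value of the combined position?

For stack A, compute g(0), g(1), … with moves {3, 7}:
g(0) = mex{} = 0
g(1) = mex{} = 0
g(2) = mex{} = 0
g(3) = mex{0} = 1
g(4) = mex{0} = 1
g(5) = mex{0} = 1
g(6) = mex{1} = 0
g(7) = mex{0,1} = 2
g(8) = mex{0,1} = 2
g(9) = mex{0} = 1
So g(9) = 1.
For stack B, compute g(0), g(1), … with moves {4, 6}:
k:     0  1  2  3  4  5  6  7  8
g(k):  0  0  0  0  1  1  1  1  2
So g(8) = 2.
By the Sprague-Grundy theorem, the Grundy value of a sum of independent games is the XOR of the component values.
Combined value = 1 ⊕ 2 = 3.

3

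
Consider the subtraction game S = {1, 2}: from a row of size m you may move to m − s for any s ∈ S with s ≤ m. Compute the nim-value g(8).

2

Grundy values for subtraction set {1, 2}:
k:     0  1  2  3  4  5  6  7  8
g(k):  0  1  2  0  1  2  0  1  2
So g(8) = 2.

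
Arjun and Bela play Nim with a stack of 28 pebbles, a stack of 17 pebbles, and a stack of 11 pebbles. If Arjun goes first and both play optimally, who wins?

Compute the nim-sum pairwise:
28 ⊕ 17 = 13
13 ⊕ 11 = 6
The nim-sum is 6 ≠ 0, so this is an N-position: the player to move can win; Arjun has a winning move.

Arjun wins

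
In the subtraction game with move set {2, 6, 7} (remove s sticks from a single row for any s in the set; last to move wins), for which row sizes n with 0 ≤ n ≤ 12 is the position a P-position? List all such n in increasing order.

0, 1, 4, 5, 9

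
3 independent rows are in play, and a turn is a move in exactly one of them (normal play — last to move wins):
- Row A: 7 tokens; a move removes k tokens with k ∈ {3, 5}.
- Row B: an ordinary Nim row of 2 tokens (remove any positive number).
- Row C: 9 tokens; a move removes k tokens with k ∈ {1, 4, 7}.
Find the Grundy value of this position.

1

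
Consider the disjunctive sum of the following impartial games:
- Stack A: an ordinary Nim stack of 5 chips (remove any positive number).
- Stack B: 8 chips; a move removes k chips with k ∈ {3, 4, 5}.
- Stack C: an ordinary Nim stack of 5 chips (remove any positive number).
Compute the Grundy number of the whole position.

0

Stack A is a plain Nim stack of size 5, so its Grundy value is 5.
Grundy values for stack B (subtraction set {3, 4, 5}):
g(0) = mex{} = 0
g(1) = mex{} = 0
g(2) = mex{} = 0
g(3) = mex{0} = 1
g(4) = mex{0} = 1
g(5) = mex{0} = 1
g(6) = mex{0,1} = 2
g(7) = mex{0,1} = 2
g(8) = mex{1} = 0
So g(8) = 0.
Stack C is a plain Nim stack of size 5, so its Grundy value is 5.
By the Sprague-Grundy theorem, the Grundy value of a sum of independent games is the XOR of the component values.
Combined value = 5 ⊕ 0 ⊕ 5 = 0.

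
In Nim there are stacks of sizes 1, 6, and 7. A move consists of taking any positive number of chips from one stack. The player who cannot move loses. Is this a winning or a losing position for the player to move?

Losing position

Compute the nim-sum pairwise:
1 XOR 6 = 7
7 XOR 7 = 0
The nim-sum is 0, so this is a P-position: the player to move is in a losing position under optimal play.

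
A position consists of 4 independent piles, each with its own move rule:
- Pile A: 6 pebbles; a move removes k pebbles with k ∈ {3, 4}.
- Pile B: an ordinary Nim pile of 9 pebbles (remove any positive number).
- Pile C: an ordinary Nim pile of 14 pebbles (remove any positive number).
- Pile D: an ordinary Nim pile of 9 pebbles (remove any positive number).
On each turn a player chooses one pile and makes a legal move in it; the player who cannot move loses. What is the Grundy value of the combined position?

Build the Grundy sequence for pile A with g(k) = mex{g(k−s) : s ∈ {3, 4}, s ≤ k}:
g(0) = mex{} = 0
g(1) = mex{} = 0
g(2) = mex{} = 0
g(3) = mex{0} = 1
g(4) = mex{0} = 1
g(5) = mex{0} = 1
g(6) = mex{0,1} = 2
So g(6) = 2.
Pile B is a plain Nim pile of size 9, so its Grundy value is 9.
Pile C is a plain Nim pile of size 14, so its Grundy value is 14.
Pile D is a plain Nim pile of size 9, so its Grundy value is 9.
The value of a disjunctive sum is the nim-sum of the parts.
Combined value = 2 XOR 9 XOR 14 XOR 9 = 12.

12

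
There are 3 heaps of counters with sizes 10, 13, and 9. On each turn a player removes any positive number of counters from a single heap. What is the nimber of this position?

14

Compute the nim-sum pairwise:
10 ^ 13 = 7
7 ^ 9 = 14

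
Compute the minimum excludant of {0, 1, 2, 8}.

3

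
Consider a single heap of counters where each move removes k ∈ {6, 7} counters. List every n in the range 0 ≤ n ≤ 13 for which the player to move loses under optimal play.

Build the Grundy sequence with g(k) = mex{g(k−s) : s ∈ {6, 7}, s ≤ k}:
g(0) = mex{} = 0
g(1) = mex{} = 0
g(2) = mex{} = 0
g(3) = mex{} = 0
g(4) = mex{} = 0
g(5) = mex{} = 0
g(6) = mex{0} = 1
g(7) = mex{0} = 1
g(8) = mex{0} = 1
g(9) = mex{0} = 1
g(10) = mex{0} = 1
g(11) = mex{0} = 1
g(12) = mex{0,1} = 2
g(13) = mex{1} = 0
The P-positions (g = 0) in 0..13 are 0, 1, 2, 3, 4, 5, 13.

0, 1, 2, 3, 4, 5, 13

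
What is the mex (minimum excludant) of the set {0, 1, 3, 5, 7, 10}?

The values 0, 1 are all present; 2 is the first non-negative integer missing from the set.

2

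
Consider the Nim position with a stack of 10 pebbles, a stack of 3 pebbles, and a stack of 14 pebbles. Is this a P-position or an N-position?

N-position

Compute the nim-sum pairwise:
10 XOR 3 = 9
9 XOR 14 = 7
The nim-sum is 7 ≠ 0, so this is an N-position: the player to move can win.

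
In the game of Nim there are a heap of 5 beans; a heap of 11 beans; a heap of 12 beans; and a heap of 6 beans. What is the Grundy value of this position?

Nim-sum: 5 ^ 11 ^ 12 ^ 6 = 4.

4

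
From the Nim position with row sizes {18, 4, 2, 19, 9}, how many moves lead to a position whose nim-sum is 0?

1

Nim-sum: 18 ^ 4 ^ 2 ^ 19 ^ 9 = 14.
The overall nim-sum is X = 14. A row of size p has a winning move iff p XOR X < p (reduce it to p XOR X).
  18: 18 XOR 14 = 28 ≥ 18 — no move.
  4: 4 XOR 14 = 10 ≥ 4 — no move.
  2: 2 XOR 14 = 12 ≥ 2 — no move.
  19: 19 XOR 14 = 29 ≥ 19 — no move.
  9: 9 XOR 14 = 7 < 9 — winning move (to 7).
That gives 1 winning move.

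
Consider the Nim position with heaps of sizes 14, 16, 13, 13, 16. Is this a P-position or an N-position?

N-position

Nim-sum: 14 ^ 16 ^ 13 ^ 13 ^ 16 = 14.
The nim-sum is 14 ≠ 0, so this is an N-position: the player to move can win.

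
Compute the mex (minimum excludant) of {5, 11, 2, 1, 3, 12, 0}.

The values 0, 1, 2, 3 are all present; 4 is the first non-negative integer missing from the set.

4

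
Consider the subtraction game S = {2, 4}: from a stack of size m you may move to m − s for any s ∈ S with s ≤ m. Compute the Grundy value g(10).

2

Grundy values for subtraction set {2, 4}:
k:     0  1  2  3  4  5  6  7  8  9 10
g(k):  0  0  1  1  2  2  0  0  1  1  2
So g(10) = 2.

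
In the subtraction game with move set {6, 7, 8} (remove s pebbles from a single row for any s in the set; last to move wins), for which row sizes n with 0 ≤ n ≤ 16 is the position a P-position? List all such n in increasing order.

0, 1, 2, 3, 4, 5, 14, 15, 16

Build the Grundy sequence with g(k) = mex{g(k−s) : s ∈ {6, 7, 8}, s ≤ k}:
k:     0  1  2  3  4  5  6  7  8  9 10 11 12 13 14 15 16
g(k):  0  0  0  0  0  0  1  1  1  1  1  1  2  2  0  0  0
The P-positions (g = 0) in 0..16 are 0, 1, 2, 3, 4, 5, 14, 15, 16.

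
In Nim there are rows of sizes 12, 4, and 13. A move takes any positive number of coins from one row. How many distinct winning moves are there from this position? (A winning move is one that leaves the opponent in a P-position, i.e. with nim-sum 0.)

3

Nim-sum: 12 ⊕ 4 ⊕ 13 = 5.
The overall nim-sum is X = 5. A row of size p has a winning move iff p XOR X < p (reduce it to p XOR X).
  12: 12 XOR 5 = 9 < 12 — winning move (to 9).
  4: 4 XOR 5 = 1 < 4 — winning move (to 1).
  13: 13 XOR 5 = 8 < 13 — winning move (to 8).
That gives 3 winning moves.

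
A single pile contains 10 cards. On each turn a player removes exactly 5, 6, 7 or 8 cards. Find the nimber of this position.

2

Grundy values for subtraction set {5, 6, 7, 8}:
g(0) = mex{} = 0
g(1) = mex{} = 0
g(2) = mex{} = 0
g(3) = mex{} = 0
g(4) = mex{} = 0
g(5) = mex{0} = 1
g(6) = mex{0} = 1
g(7) = mex{0} = 1
g(8) = mex{0} = 1
g(9) = mex{0} = 1
g(10) = mex{0,1} = 2
So g(10) = 2.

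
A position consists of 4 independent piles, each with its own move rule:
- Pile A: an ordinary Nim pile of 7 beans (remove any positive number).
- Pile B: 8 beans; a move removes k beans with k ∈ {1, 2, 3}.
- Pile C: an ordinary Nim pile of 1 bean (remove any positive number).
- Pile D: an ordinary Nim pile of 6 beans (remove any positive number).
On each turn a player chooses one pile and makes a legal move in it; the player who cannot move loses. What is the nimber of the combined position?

Pile A is a plain Nim pile of size 7, so its Grundy value is 7.
Build the Grundy sequence for pile B with g(k) = mex{g(k−s) : s ∈ {1, 2, 3}, s ≤ k}:
k:     0  1  2  3  4  5  6  7  8
g(k):  0  1  2  3  0  1  2  3  0
So g(8) = 0.
Pile C is a plain Nim pile of size 1, so its Grundy value is 1.
Pile D is a plain Nim pile of size 6, so its Grundy value is 6.
By the Sprague-Grundy theorem, the Grundy value of a sum of independent games is the XOR of the component values.
Combined value = 7 ⊕ 0 ⊕ 1 ⊕ 6 = 0.

0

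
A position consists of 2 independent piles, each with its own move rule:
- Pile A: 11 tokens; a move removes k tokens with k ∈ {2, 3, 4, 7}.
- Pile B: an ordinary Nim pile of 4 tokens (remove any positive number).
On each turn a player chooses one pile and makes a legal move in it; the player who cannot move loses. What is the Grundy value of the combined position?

4

For pile A, compute g(0), g(1), … with moves {2, 3, 4, 7}:
g(0) = mex{} = 0
g(1) = mex{} = 0
g(2) = mex{0} = 1
g(3) = mex{0} = 1
g(4) = mex{0,1} = 2
g(5) = mex{0,1} = 2
g(6) = mex{1,2} = 0
g(7) = mex{0,1,2} = 3
g(8) = mex{0,2} = 1
g(9) = mex{0,1,2,3} = 4
g(10) = mex{0,1,3} = 2
g(11) = mex{1,2,3,4} = 0
So g(11) = 0.
Pile B is a plain Nim pile of size 4, so its Grundy value is 4.
By the Sprague-Grundy theorem, the Grundy value of a sum of independent games is the XOR of the component values.
Combined value = 0 XOR 4 = 4.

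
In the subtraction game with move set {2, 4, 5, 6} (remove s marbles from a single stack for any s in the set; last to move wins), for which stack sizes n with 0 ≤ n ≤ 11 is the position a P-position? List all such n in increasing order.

Build the Grundy sequence with g(k) = mex{g(k−s) : s ∈ {2, 4, 5, 6}, s ≤ k}:
k:     0  1  2  3  4  5  6  7  8  9 10 11
g(k):  0  0  1  1  2  2  3  3  0  0  1  1
The P-positions (g = 0) in 0..11 are 0, 1, 8, 9.

0, 1, 8, 9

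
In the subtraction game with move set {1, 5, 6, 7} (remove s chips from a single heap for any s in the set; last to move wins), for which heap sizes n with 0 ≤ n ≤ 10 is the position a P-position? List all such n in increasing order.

0, 2, 4

Grundy values for subtraction set {1, 5, 6, 7}:
g(0) = mex{} = 0
g(1) = mex{0} = 1
g(2) = mex{1} = 0
g(3) = mex{0} = 1
g(4) = mex{1} = 0
g(5) = mex{0} = 1
g(6) = mex{0,1} = 2
g(7) = mex{0,1,2} = 3
g(8) = mex{0,1,3} = 2
g(9) = mex{0,1,2} = 3
g(10) = mex{0,1,3} = 2
The P-positions (g = 0) in 0..10 are 0, 2, 4.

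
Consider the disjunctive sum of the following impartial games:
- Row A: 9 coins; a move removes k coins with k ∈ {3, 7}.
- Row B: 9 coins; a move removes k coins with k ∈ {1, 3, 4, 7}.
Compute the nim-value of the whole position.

0

Build the Grundy sequence for row A with g(k) = mex{g(k−s) : s ∈ {3, 7}, s ≤ k}:
g(0) = mex{} = 0
g(1) = mex{} = 0
g(2) = mex{} = 0
g(3) = mex{0} = 1
g(4) = mex{0} = 1
g(5) = mex{0} = 1
g(6) = mex{1} = 0
g(7) = mex{0,1} = 2
g(8) = mex{0,1} = 2
g(9) = mex{0} = 1
So g(9) = 1.
Grundy values for row B (subtraction set {1, 3, 4, 7}):
k:     0  1  2  3  4  5  6  7  8  9
g(k):  0  1  0  1  2  3  2  3  0  1
So g(9) = 1.
By the Sprague-Grundy theorem, the Grundy value of a sum of independent games is the XOR of the component values.
Combined value = 1 XOR 1 = 0.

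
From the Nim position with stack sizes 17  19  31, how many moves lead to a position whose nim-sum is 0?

Bitwise XOR of the heap sizes:
  10001  (17)
  10011  (19)
  11111  (31)
  -----
  11101  (29)
The overall nim-sum is X = 29. A stack of size p has a winning move iff p XOR X < p (reduce it to p XOR X).
  17: 17 XOR 29 = 12 < 17 — winning move (to 12).
  19: 19 XOR 29 = 14 < 19 — winning move (to 14).
  31: 31 XOR 29 = 2 < 31 — winning move (to 2).
That gives 3 winning moves.

3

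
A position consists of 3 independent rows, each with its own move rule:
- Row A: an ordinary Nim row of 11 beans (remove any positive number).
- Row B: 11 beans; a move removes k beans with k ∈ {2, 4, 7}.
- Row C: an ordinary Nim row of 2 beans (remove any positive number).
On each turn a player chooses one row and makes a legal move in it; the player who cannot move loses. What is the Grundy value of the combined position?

Row A is a plain Nim row of size 11, so its Grundy value is 11.
For row B, compute g(0), g(1), … with moves {2, 4, 7}:
k:     0  1  2  3  4  5  6  7  8  9 10 11
g(k):  0  0  1  1  2  2  0  3  1  0  2  1
So g(11) = 1.
Row C is a plain Nim row of size 2, so its Grundy value is 2.
The value of a disjunctive sum is the nim-sum of the parts.
Combined value = 11 ⊕ 1 ⊕ 2 = 8.

8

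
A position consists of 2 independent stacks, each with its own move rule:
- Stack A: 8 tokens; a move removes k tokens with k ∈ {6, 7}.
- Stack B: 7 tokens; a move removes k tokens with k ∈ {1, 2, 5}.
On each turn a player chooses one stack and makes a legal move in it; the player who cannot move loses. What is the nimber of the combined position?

For stack A, compute g(0), g(1), … with moves {6, 7}:
k:     0  1  2  3  4  5  6  7  8
g(k):  0  0  0  0  0  0  1  1  1
So g(8) = 1.
Build the Grundy sequence for stack B with g(k) = mex{g(k−s) : s ∈ {1, 2, 5}, s ≤ k}:
k:     0  1  2  3  4  5  6  7
g(k):  0  1  2  0  1  2  0  1
So g(7) = 1.
By the Sprague-Grundy theorem, the Grundy value of a sum of independent games is the XOR of the component values.
Combined value = 1 ⊕ 1 = 0.

0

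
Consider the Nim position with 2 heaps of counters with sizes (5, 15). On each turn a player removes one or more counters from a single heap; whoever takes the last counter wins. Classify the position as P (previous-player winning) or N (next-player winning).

N-position

Nim-sum: 5 ^ 15 = 10.
The nim-sum is 10 ≠ 0, so this is an N-position: the player to move can win.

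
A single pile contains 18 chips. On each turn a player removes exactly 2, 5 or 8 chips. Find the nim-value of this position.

Build the Grundy sequence with g(k) = mex{g(k−s) : s ∈ {2, 5, 8}, s ≤ k}:
k:     0  1  2  3  4  5  6  7  8  9 10 11 12 13 14 15 16 17 18
g(k):  0  0  1  1  0  2  1  0  2  1  0  0  1  1  0  2  1  0  2
So g(18) = 2.

2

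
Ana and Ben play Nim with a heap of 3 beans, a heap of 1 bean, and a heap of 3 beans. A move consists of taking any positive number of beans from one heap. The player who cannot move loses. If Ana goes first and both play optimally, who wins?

Ana wins

Compute the nim-sum pairwise:
3 ^ 1 = 2
2 ^ 3 = 1
The nim-sum is 1 ≠ 0, so this is an N-position: the player to move can win; Ana has a winning move.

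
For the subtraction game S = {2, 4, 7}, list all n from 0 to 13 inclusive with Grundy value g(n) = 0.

Build the Grundy sequence with g(k) = mex{g(k−s) : s ∈ {2, 4, 7}, s ≤ k}:
g(0) = mex{} = 0
g(1) = mex{} = 0
g(2) = mex{0} = 1
g(3) = mex{0} = 1
g(4) = mex{0,1} = 2
g(5) = mex{0,1} = 2
g(6) = mex{1,2} = 0
g(7) = mex{0,1,2} = 3
g(8) = mex{0,2} = 1
g(9) = mex{1,2,3} = 0
g(10) = mex{0,1} = 2
g(11) = mex{0,2,3} = 1
g(12) = mex{1,2} = 0
g(13) = mex{0,1} = 2
The P-positions (g = 0) in 0..13 are 0, 1, 6, 9, 12.

0, 1, 6, 9, 12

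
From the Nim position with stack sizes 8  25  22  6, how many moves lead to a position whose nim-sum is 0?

Write each in binary and XOR column by column:
  01000  (8)
  11001  (25)
  10110  (22)
  00110  (6)
  -----
  00001  (1)
The overall nim-sum is X = 1. A stack of size p has a winning move iff p XOR X < p (reduce it to p XOR X).
  8: 8 XOR 1 = 9 ≥ 8 — no move.
  25: 25 XOR 1 = 24 < 25 — winning move (to 24).
  22: 22 XOR 1 = 23 ≥ 22 — no move.
  6: 6 XOR 1 = 7 ≥ 6 — no move.
That gives 1 winning move.

1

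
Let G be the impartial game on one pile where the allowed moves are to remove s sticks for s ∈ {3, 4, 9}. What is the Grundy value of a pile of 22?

Compute g(0), g(1), … for moves {3, 4, 9}:
k:     0  1  2  3  4  5  6  7  8  9 10 11 12 13 14 15 16 17 18 19 20 21 22
g(k):  0  0  0  1  1  1  2  0  0  3  1  1  2  0  0  0  1  1  1  2  0  0  3
So g(22) = 3.

3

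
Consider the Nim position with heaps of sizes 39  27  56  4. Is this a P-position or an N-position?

Nim-sum: 39 ⊕ 27 ⊕ 56 ⊕ 4 = 0.
The nim-sum is 0, so this is a P-position: the player to move is in a losing position under optimal play.

P-position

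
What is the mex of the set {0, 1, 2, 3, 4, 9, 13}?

The values 0, 1, 2, 3, 4 are all present; 5 is the first non-negative integer missing from the set.

5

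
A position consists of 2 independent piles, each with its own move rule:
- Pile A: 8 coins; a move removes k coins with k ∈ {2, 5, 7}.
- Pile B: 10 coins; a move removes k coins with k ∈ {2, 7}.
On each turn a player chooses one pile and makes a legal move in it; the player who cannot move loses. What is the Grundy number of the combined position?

Build the Grundy sequence for pile A with g(k) = mex{g(k−s) : s ∈ {2, 5, 7}, s ≤ k}:
g(0) = mex{} = 0
g(1) = mex{} = 0
g(2) = mex{0} = 1
g(3) = mex{0} = 1
g(4) = mex{1} = 0
g(5) = mex{0,1} = 2
g(6) = mex{0} = 1
g(7) = mex{0,1,2} = 3
g(8) = mex{0,1} = 2
So g(8) = 2.
For pile B, compute g(0), g(1), … with moves {2, 7}:
g(0) = mex{} = 0
g(1) = mex{} = 0
g(2) = mex{0} = 1
g(3) = mex{0} = 1
g(4) = mex{1} = 0
g(5) = mex{1} = 0
g(6) = mex{0} = 1
g(7) = mex{0} = 1
g(8) = mex{0,1} = 2
g(9) = mex{1} = 0
g(10) = mex{1,2} = 0
So g(10) = 0.
By the Sprague-Grundy theorem, the Grundy value of a sum of independent games is the XOR of the component values.
Combined value = 2 ⊕ 0 = 2.

2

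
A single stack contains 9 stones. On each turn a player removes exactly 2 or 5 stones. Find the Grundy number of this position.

1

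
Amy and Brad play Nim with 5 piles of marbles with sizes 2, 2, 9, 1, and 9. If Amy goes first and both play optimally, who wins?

In binary:
  0010  (2)
  0010  (2)
  1001  (9)
  0001  (1)
  1001  (9)
  ----
  0001  (1)
The nim-sum is 1 ≠ 0, so this is an N-position: the player to move can win; Amy has a winning move.

Amy wins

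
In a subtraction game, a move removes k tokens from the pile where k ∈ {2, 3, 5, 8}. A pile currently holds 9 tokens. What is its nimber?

Build the Grundy sequence with g(k) = mex{g(k−s) : s ∈ {2, 3, 5, 8}, s ≤ k}:
g(0) = mex{} = 0
g(1) = mex{} = 0
g(2) = mex{0} = 1
g(3) = mex{0} = 1
g(4) = mex{0,1} = 2
g(5) = mex{0,1} = 2
g(6) = mex{0,1,2} = 3
g(7) = mex{1,2} = 0
g(8) = mex{0,1,2,3} = 4
g(9) = mex{0,2,3} = 1
So g(9) = 1.

1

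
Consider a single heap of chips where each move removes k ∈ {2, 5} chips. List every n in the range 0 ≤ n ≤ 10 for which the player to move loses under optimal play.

0, 1, 4, 7, 8

Grundy values for subtraction set {2, 5}:
g(0) = mex{} = 0
g(1) = mex{} = 0
g(2) = mex{0} = 1
g(3) = mex{0} = 1
g(4) = mex{1} = 0
g(5) = mex{0,1} = 2
g(6) = mex{0} = 1
g(7) = mex{1,2} = 0
g(8) = mex{1} = 0
g(9) = mex{0} = 1
g(10) = mex{0,2} = 1
The P-positions (g = 0) in 0..10 are 0, 1, 4, 7, 8.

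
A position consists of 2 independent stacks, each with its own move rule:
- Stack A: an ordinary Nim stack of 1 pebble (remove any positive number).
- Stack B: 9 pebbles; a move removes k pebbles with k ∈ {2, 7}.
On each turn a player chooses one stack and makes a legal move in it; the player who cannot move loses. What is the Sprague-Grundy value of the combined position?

1

Stack A is a plain Nim stack of size 1, so its Grundy value is 1.
For stack B, compute g(0), g(1), … with moves {2, 7}:
g(0) = mex{} = 0
g(1) = mex{} = 0
g(2) = mex{0} = 1
g(3) = mex{0} = 1
g(4) = mex{1} = 0
g(5) = mex{1} = 0
g(6) = mex{0} = 1
g(7) = mex{0} = 1
g(8) = mex{0,1} = 2
g(9) = mex{1} = 0
So g(9) = 0.
The value of a disjunctive sum is the nim-sum of the parts.
Combined value = 1 ⊕ 0 = 1.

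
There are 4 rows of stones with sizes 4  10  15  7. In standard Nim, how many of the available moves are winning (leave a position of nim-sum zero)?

3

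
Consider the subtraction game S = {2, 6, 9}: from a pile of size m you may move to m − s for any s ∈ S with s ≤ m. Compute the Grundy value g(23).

Compute g(0), g(1), … for moves {2, 6, 9}:
k:     0  1  2  3  4  5  6  7  8  9 10 11 12 13 14 15 16 17 18 19 20 21 22 23
g(k):  0  0  1  1  0  0  1  1  0  2  1  3  0  2  1  0  0  1  1  0  0  1  1  0
So g(23) = 0.

0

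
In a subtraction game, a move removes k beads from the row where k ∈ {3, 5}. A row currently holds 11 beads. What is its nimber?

Build the Grundy sequence with g(k) = mex{g(k−s) : s ∈ {3, 5}, s ≤ k}:
g(0) = mex{} = 0
g(1) = mex{} = 0
g(2) = mex{} = 0
g(3) = mex{0} = 1
g(4) = mex{0} = 1
g(5) = mex{0} = 1
g(6) = mex{0,1} = 2
g(7) = mex{0,1} = 2
g(8) = mex{1} = 0
g(9) = mex{1,2} = 0
g(10) = mex{1,2} = 0
g(11) = mex{0,2} = 1
So g(11) = 1.

1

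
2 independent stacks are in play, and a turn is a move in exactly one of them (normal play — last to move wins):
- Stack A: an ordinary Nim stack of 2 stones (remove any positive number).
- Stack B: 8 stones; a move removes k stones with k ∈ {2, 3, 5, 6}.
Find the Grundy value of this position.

Stack A is a plain Nim stack of size 2, so its Grundy value is 2.
Build the Grundy sequence for stack B with g(k) = mex{g(k−s) : s ∈ {2, 3, 5, 6}, s ≤ k}:
k:     0  1  2  3  4  5  6  7  8
g(k):  0  0  1  1  2  2  3  3  0
So g(8) = 0.
The value of a disjunctive sum is the nim-sum of the parts.
Combined value = 2 ⊕ 0 = 2.

2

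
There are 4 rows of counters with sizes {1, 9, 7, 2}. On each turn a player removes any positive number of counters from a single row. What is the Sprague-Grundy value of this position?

13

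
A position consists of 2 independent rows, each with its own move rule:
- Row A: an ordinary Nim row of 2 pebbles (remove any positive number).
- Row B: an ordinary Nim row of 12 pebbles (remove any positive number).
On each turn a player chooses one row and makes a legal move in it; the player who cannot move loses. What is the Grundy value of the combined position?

Row A is a plain Nim row of size 2, so its Grundy value is 2.
Row B is a plain Nim row of size 12, so its Grundy value is 12.
The value of a disjunctive sum is the nim-sum of the parts.
Combined value = 2 ⊕ 12 = 14.

14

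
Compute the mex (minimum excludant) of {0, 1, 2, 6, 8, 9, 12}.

3

The values 0, 1, 2 are all present; 3 is the first non-negative integer missing from the set.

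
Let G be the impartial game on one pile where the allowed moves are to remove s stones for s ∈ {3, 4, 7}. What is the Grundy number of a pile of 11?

Grundy values for subtraction set {3, 4, 7}:
g(0) = mex{} = 0
g(1) = mex{} = 0
g(2) = mex{} = 0
g(3) = mex{0} = 1
g(4) = mex{0} = 1
g(5) = mex{0} = 1
g(6) = mex{0,1} = 2
g(7) = mex{0,1} = 2
g(8) = mex{0,1} = 2
g(9) = mex{0,1,2} = 3
g(10) = mex{1,2} = 0
g(11) = mex{1,2} = 0
So g(11) = 0.

0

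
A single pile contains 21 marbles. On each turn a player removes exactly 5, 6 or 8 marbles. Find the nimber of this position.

1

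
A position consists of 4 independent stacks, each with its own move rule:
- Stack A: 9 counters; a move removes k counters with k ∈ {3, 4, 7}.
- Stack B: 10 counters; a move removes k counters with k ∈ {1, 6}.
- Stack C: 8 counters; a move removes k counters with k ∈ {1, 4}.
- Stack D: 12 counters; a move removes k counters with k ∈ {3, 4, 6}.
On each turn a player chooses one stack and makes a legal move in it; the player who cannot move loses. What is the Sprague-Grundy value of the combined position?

2

For stack A, compute g(0), g(1), … with moves {3, 4, 7}:
k:     0  1  2  3  4  5  6  7  8  9
g(k):  0  0  0  1  1  1  2  2  2  3
So g(9) = 3.
Build the Grundy sequence for stack B with g(k) = mex{g(k−s) : s ∈ {1, 6}, s ≤ k}:
k:     0  1  2  3  4  5  6  7  8  9 10
g(k):  0  1  0  1  0  1  2  0  1  0  1
So g(10) = 1.
Build the Grundy sequence for stack C with g(k) = mex{g(k−s) : s ∈ {1, 4}, s ≤ k}:
k:     0  1  2  3  4  5  6  7  8
g(k):  0  1  0  1  2  0  1  0  1
So g(8) = 1.
Build the Grundy sequence for stack D with g(k) = mex{g(k−s) : s ∈ {3, 4, 6}, s ≤ k}:
g(0) = mex{} = 0
g(1) = mex{} = 0
g(2) = mex{} = 0
g(3) = mex{0} = 1
g(4) = mex{0} = 1
g(5) = mex{0} = 1
g(6) = mex{0,1} = 2
g(7) = mex{0,1} = 2
g(8) = mex{0,1} = 2
g(9) = mex{1,2} = 0
g(10) = mex{1,2} = 0
g(11) = mex{1,2} = 0
g(12) = mex{0,2} = 1
So g(12) = 1.
The value of a disjunctive sum is the nim-sum of the parts.
Combined value = 3 XOR 1 XOR 1 XOR 1 = 2.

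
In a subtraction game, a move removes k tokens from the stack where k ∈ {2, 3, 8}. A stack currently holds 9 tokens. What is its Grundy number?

Build the Grundy sequence with g(k) = mex{g(k−s) : s ∈ {2, 3, 8}, s ≤ k}:
k:     0  1  2  3  4  5  6  7  8  9
g(k):  0  0  1  1  2  0  0  1  1  2
So g(9) = 2.

2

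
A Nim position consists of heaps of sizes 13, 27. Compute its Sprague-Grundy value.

22

Compute the nim-sum pairwise:
13 ^ 27 = 22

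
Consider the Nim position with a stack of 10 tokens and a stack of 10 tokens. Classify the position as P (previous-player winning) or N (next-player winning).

P-position

Bitwise XOR of the heap sizes:
  1010  (10)
  1010  (10)
  ----
  0000  (0)
The nim-sum is 0, so this is a P-position: the player to move is in a losing position under optimal play.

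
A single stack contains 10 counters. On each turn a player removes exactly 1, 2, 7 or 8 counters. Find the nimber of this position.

1

Grundy values for subtraction set {1, 2, 7, 8}:
k:     0  1  2  3  4  5  6  7  8  9 10
g(k):  0  1  2  0  1  2  0  1  2  0  1
So g(10) = 1.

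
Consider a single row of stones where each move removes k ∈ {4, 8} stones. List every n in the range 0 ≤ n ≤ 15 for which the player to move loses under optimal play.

Build the Grundy sequence with g(k) = mex{g(k−s) : s ∈ {4, 8}, s ≤ k}:
k:     0  1  2  3  4  5  6  7  8  9 10 11 12 13 14 15
g(k):  0  0  0  0  1  1  1  1  2  2  2  2  0  0  0  0
The P-positions (g = 0) in 0..15 are 0, 1, 2, 3, 12, 13, 14, 15.

0, 1, 2, 3, 12, 13, 14, 15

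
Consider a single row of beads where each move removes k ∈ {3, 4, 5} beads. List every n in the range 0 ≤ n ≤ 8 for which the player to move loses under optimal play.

0, 1, 2, 8

Compute g(0), g(1), … for moves {3, 4, 5}:
g(0) = mex{} = 0
g(1) = mex{} = 0
g(2) = mex{} = 0
g(3) = mex{0} = 1
g(4) = mex{0} = 1
g(5) = mex{0} = 1
g(6) = mex{0,1} = 2
g(7) = mex{0,1} = 2
g(8) = mex{1} = 0
The P-positions (g = 0) in 0..8 are 0, 1, 2, 8.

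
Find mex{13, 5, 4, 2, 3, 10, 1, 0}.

The values 0, 1, 2, 3, 4, 5 are all present; 6 is the first non-negative integer missing from the set.

6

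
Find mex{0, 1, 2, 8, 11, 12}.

3

The values 0, 1, 2 are all present; 3 is the first non-negative integer missing from the set.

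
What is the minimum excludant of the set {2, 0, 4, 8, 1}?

The values 0, 1, 2 are all present; 3 is the first non-negative integer missing from the set.

3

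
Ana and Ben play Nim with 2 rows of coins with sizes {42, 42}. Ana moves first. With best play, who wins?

Ben wins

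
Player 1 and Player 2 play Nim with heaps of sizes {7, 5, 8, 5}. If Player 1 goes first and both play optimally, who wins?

Player 1 wins

Nim-sum: 7 ^ 5 ^ 8 ^ 5 = 15.
The nim-sum is 15 ≠ 0, so this is an N-position: the player to move can win; Player 1 has a winning move.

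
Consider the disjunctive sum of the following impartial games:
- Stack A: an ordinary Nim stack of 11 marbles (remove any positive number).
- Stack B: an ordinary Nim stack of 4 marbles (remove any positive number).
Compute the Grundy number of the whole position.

Stack A is a plain Nim stack of size 11, so its Grundy value is 11.
Stack B is a plain Nim stack of size 4, so its Grundy value is 4.
By the Sprague-Grundy theorem, the Grundy value of a sum of independent games is the XOR of the component values.
Combined value = 11 XOR 4 = 15.

15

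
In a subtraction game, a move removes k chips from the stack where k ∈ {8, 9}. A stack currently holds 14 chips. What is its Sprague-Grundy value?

1

Grundy values for subtraction set {8, 9}:
k:     0  1  2  3  4  5  6  7  8  9 10 11 12 13 14
g(k):  0  0  0  0  0  0  0  0  1  1  1  1  1  1  1
So g(14) = 1.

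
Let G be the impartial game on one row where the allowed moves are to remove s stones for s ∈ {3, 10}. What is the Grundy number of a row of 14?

0

Build the Grundy sequence with g(k) = mex{g(k−s) : s ∈ {3, 10}, s ≤ k}:
k:     0  1  2  3  4  5  6  7  8  9 10 11 12 13 14
g(k):  0  0  0  1  1  1  0  0  0  1  1  1  2  0  0
So g(14) = 0.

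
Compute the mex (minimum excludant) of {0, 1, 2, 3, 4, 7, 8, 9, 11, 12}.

5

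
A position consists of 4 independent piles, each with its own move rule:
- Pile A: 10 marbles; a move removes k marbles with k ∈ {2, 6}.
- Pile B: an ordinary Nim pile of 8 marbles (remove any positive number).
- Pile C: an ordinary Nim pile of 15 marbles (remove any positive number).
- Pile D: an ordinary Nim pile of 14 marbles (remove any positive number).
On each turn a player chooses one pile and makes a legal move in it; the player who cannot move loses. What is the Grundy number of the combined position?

Build the Grundy sequence for pile A with g(k) = mex{g(k−s) : s ∈ {2, 6}, s ≤ k}:
k:     0  1  2  3  4  5  6  7  8  9 10
g(k):  0  0  1  1  0  0  1  1  0  0  1
So g(10) = 1.
Pile B is a plain Nim pile of size 8, so its Grundy value is 8.
Pile C is a plain Nim pile of size 15, so its Grundy value is 15.
Pile D is a plain Nim pile of size 14, so its Grundy value is 14.
The value of a disjunctive sum is the nim-sum of the parts.
Combined value = 1 XOR 8 XOR 15 XOR 14 = 8.

8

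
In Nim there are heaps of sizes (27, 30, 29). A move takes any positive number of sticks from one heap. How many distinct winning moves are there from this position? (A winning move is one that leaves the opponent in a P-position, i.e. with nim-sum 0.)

Nim-sum: 27 ⊕ 30 ⊕ 29 = 24.
The overall nim-sum is X = 24. A heap of size p has a winning move iff p XOR X < p (reduce it to p XOR X).
  27: 27 XOR 24 = 3 < 27 — winning move (to 3).
  30: 30 XOR 24 = 6 < 30 — winning move (to 6).
  29: 29 XOR 24 = 5 < 29 — winning move (to 5).
That gives 3 winning moves.

3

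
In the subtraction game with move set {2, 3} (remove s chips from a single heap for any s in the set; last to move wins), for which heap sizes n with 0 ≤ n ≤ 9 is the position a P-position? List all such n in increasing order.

Grundy values for subtraction set {2, 3}:
k:     0  1  2  3  4  5  6  7  8  9
g(k):  0  0  1  1  2  0  0  1  1  2
The P-positions (g = 0) in 0..9 are 0, 1, 5, 6.

0, 1, 5, 6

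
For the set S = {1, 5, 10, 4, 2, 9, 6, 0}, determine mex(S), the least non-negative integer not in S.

3

The values 0, 1, 2 are all present; 3 is the first non-negative integer missing from the set.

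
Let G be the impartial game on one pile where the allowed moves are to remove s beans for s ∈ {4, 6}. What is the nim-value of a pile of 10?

0

Build the Grundy sequence with g(k) = mex{g(k−s) : s ∈ {4, 6}, s ≤ k}:
g(0) = mex{} = 0
g(1) = mex{} = 0
g(2) = mex{} = 0
g(3) = mex{} = 0
g(4) = mex{0} = 1
g(5) = mex{0} = 1
g(6) = mex{0} = 1
g(7) = mex{0} = 1
g(8) = mex{0,1} = 2
g(9) = mex{0,1} = 2
g(10) = mex{1} = 0
So g(10) = 0.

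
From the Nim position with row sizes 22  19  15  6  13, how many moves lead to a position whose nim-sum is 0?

Compute the nim-sum pairwise:
22 ^ 19 = 5
5 ^ 15 = 10
10 ^ 6 = 12
12 ^ 13 = 1
The overall nim-sum is X = 1. A row of size p has a winning move iff p XOR X < p (reduce it to p XOR X).
  22: 22 XOR 1 = 23 ≥ 22 — no move.
  19: 19 XOR 1 = 18 < 19 — winning move (to 18).
  15: 15 XOR 1 = 14 < 15 — winning move (to 14).
  6: 6 XOR 1 = 7 ≥ 6 — no move.
  13: 13 XOR 1 = 12 < 13 — winning move (to 12).
That gives 3 winning moves.

3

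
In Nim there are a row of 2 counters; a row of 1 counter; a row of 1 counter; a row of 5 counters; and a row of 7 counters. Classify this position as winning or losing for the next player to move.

Nim-sum: 2 ⊕ 1 ⊕ 1 ⊕ 5 ⊕ 7 = 0.
The nim-sum is 0, so this is a P-position: the player to move is in a losing position under optimal play.

Losing position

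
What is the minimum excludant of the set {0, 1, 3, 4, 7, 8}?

2

The values 0, 1 are all present; 2 is the first non-negative integer missing from the set.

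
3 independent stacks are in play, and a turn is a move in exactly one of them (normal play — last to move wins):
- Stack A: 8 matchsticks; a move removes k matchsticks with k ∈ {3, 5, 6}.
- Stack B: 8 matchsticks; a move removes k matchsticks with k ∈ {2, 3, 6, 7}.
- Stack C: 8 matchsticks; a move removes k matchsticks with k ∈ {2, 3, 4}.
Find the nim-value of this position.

1

Build the Grundy sequence for stack A with g(k) = mex{g(k−s) : s ∈ {3, 5, 6}, s ≤ k}:
g(0) = mex{} = 0
g(1) = mex{} = 0
g(2) = mex{} = 0
g(3) = mex{0} = 1
g(4) = mex{0} = 1
g(5) = mex{0} = 1
g(6) = mex{0,1} = 2
g(7) = mex{0,1} = 2
g(8) = mex{0,1} = 2
So g(8) = 2.
Grundy values for stack B (subtraction set {2, 3, 6, 7}):
k:     0  1  2  3  4  5  6  7  8
g(k):  0  0  1  1  2  0  3  1  2
So g(8) = 2.
For stack C, compute g(0), g(1), … with moves {2, 3, 4}:
k:     0  1  2  3  4  5  6  7  8
g(k):  0  0  1  1  2  2  0  0  1
So g(8) = 1.
The value of a disjunctive sum is the nim-sum of the parts.
Combined value = 2 ⊕ 2 ⊕ 1 = 1.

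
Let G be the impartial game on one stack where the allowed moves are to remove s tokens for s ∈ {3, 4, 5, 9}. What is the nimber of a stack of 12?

Build the Grundy sequence with g(k) = mex{g(k−s) : s ∈ {3, 4, 5, 9}, s ≤ k}:
k:     0  1  2  3  4  5  6  7  8  9 10 11 12
g(k):  0  0  0  1  1  1  2  2  0  3  3  1  4
So g(12) = 4.

4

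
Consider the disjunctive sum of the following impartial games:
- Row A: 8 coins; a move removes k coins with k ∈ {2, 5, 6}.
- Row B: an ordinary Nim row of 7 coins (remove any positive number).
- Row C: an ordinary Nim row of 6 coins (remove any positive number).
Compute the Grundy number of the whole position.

1

Build the Grundy sequence for row A with g(k) = mex{g(k−s) : s ∈ {2, 5, 6}, s ≤ k}:
g(0) = mex{} = 0
g(1) = mex{} = 0
g(2) = mex{0} = 1
g(3) = mex{0} = 1
g(4) = mex{1} = 0
g(5) = mex{0,1} = 2
g(6) = mex{0} = 1
g(7) = mex{0,1,2} = 3
g(8) = mex{1} = 0
So g(8) = 0.
Row B is a plain Nim row of size 7, so its Grundy value is 7.
Row C is a plain Nim row of size 6, so its Grundy value is 6.
By the Sprague-Grundy theorem, the Grundy value of a sum of independent games is the XOR of the component values.
Combined value = 0 XOR 7 XOR 6 = 1.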